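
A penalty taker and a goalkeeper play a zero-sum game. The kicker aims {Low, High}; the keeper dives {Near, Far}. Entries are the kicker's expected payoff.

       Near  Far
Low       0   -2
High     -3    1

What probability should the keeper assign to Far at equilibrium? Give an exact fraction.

1/2

Row minima: Low → -2, High → -3; maximin = -2.
Column maxima: Near → 0, Far → 1; minimax = 0.
-2 ≠ 0, so there is no saddle point; optimal play is mixed.
Let the kicker play Low with probability p. Expected payoff against Near: 0p + (-3)(1−p) = 3p − 3; against Far: (-2)p + 1(1−p) = −3p + 1.
Setting these equal: 3p − 3 = −3p + 1 ⇒ 6p = 4 ⇒ p = 2/3, and the value is (3)·(2/3) − 3 = -1.
For the keeper: with q = P(Near), equating Low's and High's payoffs gives 2q − 2 = −4q + 1 ⇒ q = 1/2.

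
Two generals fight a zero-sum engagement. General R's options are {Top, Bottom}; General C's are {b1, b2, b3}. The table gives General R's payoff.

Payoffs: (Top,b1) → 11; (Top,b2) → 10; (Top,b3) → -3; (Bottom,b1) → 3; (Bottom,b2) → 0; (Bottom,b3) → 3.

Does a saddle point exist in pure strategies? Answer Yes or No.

No

Row minima: Top → -3, Bottom → 0; maximin = 0.
Column maxima: b1 → 11, b2 → 10, b3 → 3; minimax = 3.
0 ≠ 3, so no pure-strategy equilibrium exists.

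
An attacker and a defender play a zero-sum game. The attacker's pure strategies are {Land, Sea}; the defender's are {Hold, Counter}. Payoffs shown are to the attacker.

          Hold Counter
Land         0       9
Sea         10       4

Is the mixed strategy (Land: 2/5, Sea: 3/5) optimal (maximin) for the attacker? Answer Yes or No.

Yes

Against Hold this mix gives (2/5)·0 + (3/5)·10 = 6.
Against Counter this mix gives (2/5)·9 + (3/5)·4 = 6.
All of the defender's active replies (Hold, Counter) yield 6, and no column does worse for the attacker. The mix makes the defender indifferent and guarantees 6, so it is optimal.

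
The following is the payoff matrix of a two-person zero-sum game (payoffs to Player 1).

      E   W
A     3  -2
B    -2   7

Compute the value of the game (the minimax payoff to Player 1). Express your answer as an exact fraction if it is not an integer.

17/14

Row minima: A → -2, B → -2; maximin = -2.
Column maxima: E → 3, W → 7; minimax = 3.
-2 ≠ 3, so there is no saddle point; optimal play is mixed.
Let Player 1 play A with probability p. Expected payoff against E: 3p + (-2)(1−p) = 5p − 2; against W: (-2)p + 7(1−p) = −9p + 7.
Setting these equal: 5p − 2 = −9p + 7 ⇒ 14p = 9 ⇒ p = 9/14, and the value is (5)·(9/14) − 2 = 17/14.
For Player 2: with q = P(E), equating A's and B's payoffs gives 5q − 2 = −9q + 7 ⇒ q = 9/14.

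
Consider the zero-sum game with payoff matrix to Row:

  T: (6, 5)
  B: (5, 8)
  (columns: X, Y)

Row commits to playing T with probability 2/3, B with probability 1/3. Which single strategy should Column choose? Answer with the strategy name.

X

If Column plays X, Row's expected payoff is (2/3)·6 + (1/3)·5 = 17/3.
If Column plays Y, Row's expected payoff is (2/3)·5 + (1/3)·8 = 6.
Column minimizes Row's payoff; the smallest is 17/3, so the best response is X.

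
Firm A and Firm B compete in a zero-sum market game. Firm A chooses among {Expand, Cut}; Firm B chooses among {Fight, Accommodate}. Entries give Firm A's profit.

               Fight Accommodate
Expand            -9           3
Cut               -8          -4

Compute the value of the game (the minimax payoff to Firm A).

Row minima: Expand → -9, Cut → -8; maximin = -8.
Column maxima: Fight → -8, Accommodate → 3; minimax = -8.
Since maximin = minimax = -8, there is a saddle point and the value is -8.

-8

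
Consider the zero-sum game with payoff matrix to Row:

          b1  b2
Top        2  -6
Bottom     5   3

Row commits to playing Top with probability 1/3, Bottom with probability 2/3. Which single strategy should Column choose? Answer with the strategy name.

b2

If Column plays b1, Row's expected payoff is (1/3)·2 + (2/3)·5 = 4.
If Column plays b2, Row's expected payoff is (1/3)·(-6) + (2/3)·3 = 0.
Column minimizes Row's payoff; the smallest is 0, so the best response is b2.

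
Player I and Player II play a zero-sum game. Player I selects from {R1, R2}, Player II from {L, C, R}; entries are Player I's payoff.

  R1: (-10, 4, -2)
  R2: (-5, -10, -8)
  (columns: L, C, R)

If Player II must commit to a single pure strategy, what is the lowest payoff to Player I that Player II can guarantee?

-5

Column maxima: L → -5, C → 4, R → -2.
The smallest of these is -5.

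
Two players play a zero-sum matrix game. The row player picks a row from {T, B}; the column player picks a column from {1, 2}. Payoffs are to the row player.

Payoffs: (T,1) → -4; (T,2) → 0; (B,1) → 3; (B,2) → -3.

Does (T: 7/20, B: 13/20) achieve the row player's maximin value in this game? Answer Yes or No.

No

Against 1 this mix gives (7/20)·(-4) + (13/20)·3 = 11/20.
Against 2 this mix gives (7/20)·0 + (13/20)·(-3) = -39/20.
The column player will play 2, holding the row player to -39/20. Shifting weight toward the row that does better against 2 would raise this floor (the equalizing mix achieves -6/5 against both 2 and 1), so the proposed strategy is not optimal.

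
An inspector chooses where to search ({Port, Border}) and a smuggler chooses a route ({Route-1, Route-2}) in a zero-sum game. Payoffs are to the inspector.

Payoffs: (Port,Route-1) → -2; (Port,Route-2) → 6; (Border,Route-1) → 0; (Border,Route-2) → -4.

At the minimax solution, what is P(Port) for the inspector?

Row minima: Port → -2, Border → -4; maximin = -2.
Column maxima: Route-1 → 0, Route-2 → 6; minimax = 0.
-2 ≠ 0, so there is no saddle point; optimal play is mixed.
Let the inspector play Port with probability p. Expected payoff against Route-1: (-2)p + 0(1−p) = −2p; against Route-2: 6p + (-4)(1−p) = 10p − 4.
Setting these equal: −2p = 10p − 4 ⇒ −12p = -4 ⇒ p = 1/3, and the value is (-2)·(1/3) = -2/3.
For the smuggler: with q = P(Route-1), equating Port's and Border's payoffs gives −8q + 6 = 4q − 4 ⇒ q = 5/6.

1/3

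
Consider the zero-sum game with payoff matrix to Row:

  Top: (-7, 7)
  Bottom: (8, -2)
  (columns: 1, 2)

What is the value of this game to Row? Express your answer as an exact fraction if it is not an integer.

7/4

Row minima: Top → -7, Bottom → -2; maximin = -2.
Column maxima: 1 → 8, 2 → 7; minimax = 7.
-2 ≠ 7, so there is no saddle point; optimal play is mixed.
Let Row play Top with probability p. Expected payoff against 1: (-7)p + 8(1−p) = −15p + 8; against 2: 7p + (-2)(1−p) = 9p − 2.
Setting these equal: −15p + 8 = 9p − 2 ⇒ −24p = -10 ⇒ p = 5/12, and the value is (-15)·(5/12) + 8 = 7/4.
For Column: with q = P(1), equating Top's and Bottom's payoffs gives −14q + 7 = 10q − 2 ⇒ q = 3/8.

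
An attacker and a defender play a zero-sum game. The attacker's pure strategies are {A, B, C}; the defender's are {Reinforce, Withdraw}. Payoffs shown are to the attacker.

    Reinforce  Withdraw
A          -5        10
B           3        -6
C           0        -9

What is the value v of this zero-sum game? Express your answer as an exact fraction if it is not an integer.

0

Row minima: A → -5, B → -6, C → -9; maximin = -5.
Column maxima: Reinforce → 3, Withdraw → 10; minimax = 3.
-5 ≠ 3, so there is no saddle point; optimal play is mixed.
C is strictly dominated by B, so the attacker never plays it.
On the remaining 2×2 (A, B vs Reinforce, Withdraw):
Let the attacker play A with probability p. Expected payoff against Reinforce: (-5)p + 3(1−p) = −8p + 3; against Withdraw: 10p + (-6)(1−p) = 16p − 6.
Setting these equal: −8p + 3 = 16p − 6 ⇒ −24p = -9 ⇒ p = 3/8, and the value is (-8)·(3/8) + 3 = 0.
For the defender: with q = P(Reinforce), equating A's and B's payoffs gives −15q + 10 = 9q − 6 ⇒ q = 2/3.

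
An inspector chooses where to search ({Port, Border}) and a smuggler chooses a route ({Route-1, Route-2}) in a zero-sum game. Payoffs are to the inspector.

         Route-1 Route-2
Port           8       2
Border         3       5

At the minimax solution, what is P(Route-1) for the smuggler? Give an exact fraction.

Row minima: Port → 2, Border → 3; maximin = 3.
Column maxima: Route-1 → 8, Route-2 → 5; minimax = 5.
3 ≠ 5, so there is no saddle point; optimal play is mixed.
Let the inspector play Port with probability p. Expected payoff against Route-1: 8p + 3(1−p) = 5p + 3; against Route-2: 2p + 5(1−p) = −3p + 5.
Setting these equal: 5p + 3 = −3p + 5 ⇒ 8p = 2 ⇒ p = 1/4, and the value is (5)·(1/4) + 3 = 17/4.
For the smuggler: with q = P(Route-1), equating Port's and Border's payoffs gives 6q + 2 = −2q + 5 ⇒ q = 3/8.

3/8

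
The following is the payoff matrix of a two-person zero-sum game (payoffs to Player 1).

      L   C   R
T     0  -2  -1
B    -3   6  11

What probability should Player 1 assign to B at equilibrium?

Row minima: T → -2, B → -3; maximin = -2.
Column maxima: L → 0, C → 6, R → 11; minimax = 0.
-2 ≠ 0, so there is no saddle point; optimal play is mixed.
R is strictly dominated by C (it gives Player 1 strictly more in every row), so Player 2 never plays it.
On the remaining 2×2 (T, B vs L, C):
Let Player 1 play T with probability p. Expected payoff against L: 0p + (-3)(1−p) = 3p − 3; against C: (-2)p + 6(1−p) = −8p + 6.
Setting these equal: 3p − 3 = −8p + 6 ⇒ 11p = 9 ⇒ p = 9/11, and the value is (3)·(9/11) − 3 = -6/11.
For Player 2: with q = P(L), equating T's and B's payoffs gives 2q − 2 = −9q + 6 ⇒ q = 8/11.

2/11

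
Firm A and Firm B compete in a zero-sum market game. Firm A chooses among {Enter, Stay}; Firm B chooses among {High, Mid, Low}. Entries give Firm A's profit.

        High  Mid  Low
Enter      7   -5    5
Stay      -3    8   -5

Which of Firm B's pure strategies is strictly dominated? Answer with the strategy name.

High

Low holds Firm A's payoff strictly below High in every row: 5 < 7, -5 < -3.
So High is strictly dominated for Firm B.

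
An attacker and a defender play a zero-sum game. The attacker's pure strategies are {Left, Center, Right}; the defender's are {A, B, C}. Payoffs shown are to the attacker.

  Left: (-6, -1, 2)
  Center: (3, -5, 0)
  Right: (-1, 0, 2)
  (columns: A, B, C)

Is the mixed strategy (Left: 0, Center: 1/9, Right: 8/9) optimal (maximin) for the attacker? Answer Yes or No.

Against A this mix gives (1/9)·3 + (8/9)·(-1) = -5/9.
Against B this mix gives (1/9)·(-5) + (8/9)·0 = -5/9.
Against C this mix gives (1/9)·0 + (8/9)·2 = 16/9.
All of the defender's active replies (A, B) yield -5/9, and no column does worse for the attacker. The mix makes the defender indifferent and guarantees -5/9, so it is optimal.

Yes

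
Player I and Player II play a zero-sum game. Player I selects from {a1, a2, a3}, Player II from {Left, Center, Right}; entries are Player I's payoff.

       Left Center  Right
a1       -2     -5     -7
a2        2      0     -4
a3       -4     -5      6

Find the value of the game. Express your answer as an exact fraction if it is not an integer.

-4/3

Row minima: a1 → -7, a2 → -4, a3 → -5; maximin = -4.
Column maxima: Left → 2, Center → 0, Right → 6; minimax = 0.
-4 ≠ 0, so there is no saddle point; optimal play is mixed.
a1 is strictly dominated by a2, so Player I never plays it.
Left is strictly dominated by Center (it gives Player I strictly more in every row), so Player II never plays it.
On the remaining 2×2 (a2, a3 vs Center, Right):
Let Player I play a2 with probability p. Expected payoff against Center: 0p + (-5)(1−p) = 5p − 5; against Right: (-4)p + 6(1−p) = −10p + 6.
Setting these equal: 5p − 5 = −10p + 6 ⇒ 15p = 11 ⇒ p = 11/15, and the value is (5)·(11/15) − 5 = -4/3.
For Player II: with q = P(Center), equating a2's and a3's payoffs gives 4q − 4 = −11q + 6 ⇒ q = 2/3.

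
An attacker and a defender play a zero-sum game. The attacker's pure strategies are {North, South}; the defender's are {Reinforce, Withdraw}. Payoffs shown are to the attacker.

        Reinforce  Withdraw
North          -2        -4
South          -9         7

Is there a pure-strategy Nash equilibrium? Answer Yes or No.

No

Row minima: North → -4, South → -9; maximin = -4.
Column maxima: Reinforce → -2, Withdraw → 7; minimax = -2.
-4 ≠ -2, so no pure-strategy equilibrium exists.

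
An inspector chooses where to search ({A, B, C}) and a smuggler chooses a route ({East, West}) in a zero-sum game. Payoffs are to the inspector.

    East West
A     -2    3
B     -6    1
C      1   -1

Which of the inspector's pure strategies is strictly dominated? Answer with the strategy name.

B

A gives a strictly higher payoff than B against every column: -2 > -6, 3 > 1.
So B is strictly dominated and the inspector never plays it.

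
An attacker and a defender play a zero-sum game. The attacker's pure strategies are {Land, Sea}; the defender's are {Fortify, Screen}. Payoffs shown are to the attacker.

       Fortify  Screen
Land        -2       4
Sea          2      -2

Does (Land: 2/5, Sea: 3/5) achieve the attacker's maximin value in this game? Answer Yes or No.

Yes

Against Fortify this mix gives (2/5)·(-2) + (3/5)·2 = 2/5.
Against Screen this mix gives (2/5)·4 + (3/5)·(-2) = 2/5.
All of the defender's active replies (Fortify, Screen) yield 2/5, and no column does worse for the attacker. The mix makes the defender indifferent and guarantees 2/5, so it is optimal.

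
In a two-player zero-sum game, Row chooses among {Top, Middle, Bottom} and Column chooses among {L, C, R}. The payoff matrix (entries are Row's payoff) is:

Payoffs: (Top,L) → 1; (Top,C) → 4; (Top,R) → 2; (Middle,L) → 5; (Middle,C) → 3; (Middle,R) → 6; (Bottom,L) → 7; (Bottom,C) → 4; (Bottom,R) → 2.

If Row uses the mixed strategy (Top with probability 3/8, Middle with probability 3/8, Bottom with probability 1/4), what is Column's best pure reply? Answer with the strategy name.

If Column plays L, Row's expected payoff is (3/8)·1 + (3/8)·5 + (1/4)·7 = 4.
If Column plays C, Row's expected payoff is (3/8)·4 + (3/8)·3 + (1/4)·4 = 29/8.
If Column plays R, Row's expected payoff is (3/8)·2 + (3/8)·6 + (1/4)·2 = 7/2.
Column minimizes Row's payoff; the smallest is 7/2, so the best response is R.

R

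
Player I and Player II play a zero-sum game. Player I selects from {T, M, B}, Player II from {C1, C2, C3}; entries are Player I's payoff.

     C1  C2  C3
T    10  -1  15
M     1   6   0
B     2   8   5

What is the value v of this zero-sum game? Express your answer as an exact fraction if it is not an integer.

82/17

Row minima: T → -1, M → 0, B → 2; maximin = 2.
Column maxima: C1 → 10, C2 → 8, C3 → 15; minimax = 8.
2 ≠ 8, so there is no saddle point; optimal play is mixed.
M is strictly dominated by B, so Player I never plays it.
With M eliminated, C3 is strictly dominated by C1 (it gives Player I strictly more in every remaining row), so Player II never plays it.
On the remaining 2×2 (T, B vs C1, C2):
Let Player I play T with probability p. Expected payoff against C1: 10p + 2(1−p) = 8p + 2; against C2: (-1)p + 8(1−p) = −9p + 8.
Setting these equal: 8p + 2 = −9p + 8 ⇒ 17p = 6 ⇒ p = 6/17, and the value is (8)·(6/17) + 2 = 82/17.
For Player II: with q = P(C1), equating T's and B's payoffs gives 11q − 1 = −6q + 8 ⇒ q = 9/17.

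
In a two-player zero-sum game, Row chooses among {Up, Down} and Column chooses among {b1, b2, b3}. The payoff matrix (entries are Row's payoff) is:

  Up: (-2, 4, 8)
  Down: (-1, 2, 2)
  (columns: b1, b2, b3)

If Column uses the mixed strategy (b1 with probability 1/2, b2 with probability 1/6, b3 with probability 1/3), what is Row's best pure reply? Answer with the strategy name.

Up

Expected payoff of Up: (1/2)·(-2) + (1/6)·4 + (1/3)·8 = 7/3.
Expected payoff of Down: (1/2)·(-1) + (1/6)·2 + (1/3)·2 = 1/2.
The largest is 7/3, so Row's best response is Up.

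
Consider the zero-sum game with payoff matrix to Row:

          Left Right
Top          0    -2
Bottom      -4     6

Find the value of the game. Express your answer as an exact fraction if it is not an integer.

-2/3

Row minima: Top → -2, Bottom → -4; maximin = -2.
Column maxima: Left → 0, Right → 6; minimax = 0.
-2 ≠ 0, so there is no saddle point; optimal play is mixed.
Let Row play Top with probability p. Expected payoff against Left: 0p + (-4)(1−p) = 4p − 4; against Right: (-2)p + 6(1−p) = −8p + 6.
Setting these equal: 4p − 4 = −8p + 6 ⇒ 12p = 10 ⇒ p = 5/6, and the value is (4)·(5/6) − 4 = -2/3.
For Column: with q = P(Left), equating Top's and Bottom's payoffs gives 2q − 2 = −10q + 6 ⇒ q = 2/3.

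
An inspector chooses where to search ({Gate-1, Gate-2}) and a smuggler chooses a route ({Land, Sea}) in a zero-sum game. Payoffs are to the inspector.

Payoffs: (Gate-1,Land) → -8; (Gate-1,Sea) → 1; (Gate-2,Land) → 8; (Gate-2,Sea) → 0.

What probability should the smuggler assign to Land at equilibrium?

1/17

Row minima: Gate-1 → -8, Gate-2 → 0; maximin = 0.
Column maxima: Land → 8, Sea → 1; minimax = 1.
0 ≠ 1, so there is no saddle point; optimal play is mixed.
Let the inspector play Gate-1 with probability p. Expected payoff against Land: (-8)p + 8(1−p) = −16p + 8; against Sea: 1p + 0(1−p) = p.
Setting these equal: −16p + 8 = p ⇒ −17p = -8 ⇒ p = 8/17, and the value is (-16)·(8/17) + 8 = 8/17.
For the smuggler: with q = P(Land), equating Gate-1's and Gate-2's payoffs gives −9q + 1 = 8q ⇒ q = 1/17.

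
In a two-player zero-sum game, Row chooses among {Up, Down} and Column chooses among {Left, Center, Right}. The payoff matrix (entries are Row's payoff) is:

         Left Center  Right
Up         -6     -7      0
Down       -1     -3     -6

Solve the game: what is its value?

Row minima: Up → -7, Down → -6; maximin = -6.
Column maxima: Left → -1, Center → -3, Right → 0; minimax = -3.
-6 ≠ -3, so there is no saddle point; optimal play is mixed.
Left is strictly dominated by Center (it gives Row strictly more in every row), so Column never plays it.
On the remaining 2×2 (Up, Down vs Center, Right):
Let Row play Up with probability p. Expected payoff against Center: (-7)p + (-3)(1−p) = −4p − 3; against Right: 0p + (-6)(1−p) = 6p − 6.
Setting these equal: −4p − 3 = 6p − 6 ⇒ −10p = -3 ⇒ p = 3/10, and the value is (-4)·(3/10) − 3 = -21/5.
For Column: with q = P(Center), equating Up's and Down's payoffs gives −7q = 3q − 6 ⇒ q = 3/5.

-21/5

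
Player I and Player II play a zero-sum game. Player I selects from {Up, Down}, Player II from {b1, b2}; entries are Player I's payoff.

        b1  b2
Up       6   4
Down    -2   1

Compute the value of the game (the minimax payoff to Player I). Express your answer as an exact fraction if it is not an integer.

Row minima: Up → 4, Down → -2; maximin = 4.
Column maxima: b1 → 6, b2 → 4; minimax = 4.
Since maximin = minimax = 4, there is a saddle point and the value is 4.

4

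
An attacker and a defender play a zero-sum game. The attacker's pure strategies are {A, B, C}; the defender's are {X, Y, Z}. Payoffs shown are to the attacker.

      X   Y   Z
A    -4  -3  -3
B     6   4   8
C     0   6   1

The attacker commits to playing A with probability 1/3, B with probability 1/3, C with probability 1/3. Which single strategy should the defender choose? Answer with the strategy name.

X

If the defender plays X, the attacker's expected payoff is (1/3)·(-4) + (1/3)·6 + (1/3)·0 = 2/3.
If the defender plays Y, the attacker's expected payoff is (1/3)·(-3) + (1/3)·4 + (1/3)·6 = 7/3.
If the defender plays Z, the attacker's expected payoff is (1/3)·(-3) + (1/3)·8 + (1/3)·1 = 2.
The defender minimizes the attacker's payoff; the smallest is 2/3, so the best response is X.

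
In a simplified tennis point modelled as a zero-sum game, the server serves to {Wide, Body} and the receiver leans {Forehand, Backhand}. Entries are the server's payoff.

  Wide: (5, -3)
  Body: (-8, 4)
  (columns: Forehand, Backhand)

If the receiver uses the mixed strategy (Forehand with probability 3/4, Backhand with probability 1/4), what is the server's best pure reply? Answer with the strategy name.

Wide

Expected payoff of Wide: (3/4)·5 + (1/4)·(-3) = 3.
Expected payoff of Body: (3/4)·(-8) + (1/4)·4 = -5.
The largest is 3, so the server's best response is Wide.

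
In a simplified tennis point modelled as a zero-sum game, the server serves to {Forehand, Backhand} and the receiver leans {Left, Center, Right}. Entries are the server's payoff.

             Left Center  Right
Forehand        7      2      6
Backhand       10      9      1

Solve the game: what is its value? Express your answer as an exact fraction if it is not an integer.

13/3

Row minima: Forehand → 2, Backhand → 1; maximin = 2.
Column maxima: Left → 10, Center → 9, Right → 6; minimax = 6.
2 ≠ 6, so there is no saddle point; optimal play is mixed.
Left is strictly dominated by Center (it gives the server strictly more in every row), so the receiver never plays it.
On the remaining 2×2 (Forehand, Backhand vs Center, Right):
Let the server play Forehand with probability p. Expected payoff against Center: 2p + 9(1−p) = −7p + 9; against Right: 6p + 1(1−p) = 5p + 1.
Setting these equal: −7p + 9 = 5p + 1 ⇒ −12p = -8 ⇒ p = 2/3, and the value is (-7)·(2/3) + 9 = 13/3.
For the receiver: with q = P(Center), equating Forehand's and Backhand's payoffs gives −4q + 6 = 8q + 1 ⇒ q = 5/12.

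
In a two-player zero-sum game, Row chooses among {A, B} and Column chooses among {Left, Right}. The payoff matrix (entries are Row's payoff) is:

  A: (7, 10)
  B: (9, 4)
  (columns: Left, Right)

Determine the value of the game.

31/4

Row minima: A → 7, B → 4; maximin = 7.
Column maxima: Left → 9, Right → 10; minimax = 9.
7 ≠ 9, so there is no saddle point; optimal play is mixed.
Let Row play A with probability p. Expected payoff against Left: 7p + 9(1−p) = −2p + 9; against Right: 10p + 4(1−p) = 6p + 4.
Setting these equal: −2p + 9 = 6p + 4 ⇒ −8p = -5 ⇒ p = 5/8, and the value is (-2)·(5/8) + 9 = 31/4.
For Column: with q = P(Left), equating A's and B's payoffs gives −3q + 10 = 5q + 4 ⇒ q = 3/4.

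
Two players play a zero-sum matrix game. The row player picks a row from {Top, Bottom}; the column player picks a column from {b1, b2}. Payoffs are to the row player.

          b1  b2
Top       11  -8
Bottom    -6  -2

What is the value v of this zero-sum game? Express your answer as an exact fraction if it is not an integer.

Row minima: Top → -8, Bottom → -6; maximin = -6.
Column maxima: b1 → 11, b2 → -2; minimax = -2.
-6 ≠ -2, so there is no saddle point; optimal play is mixed.
Let the row player play Top with probability p. Expected payoff against b1: 11p + (-6)(1−p) = 17p − 6; against b2: (-8)p + (-2)(1−p) = −6p − 2.
Setting these equal: 17p − 6 = −6p − 2 ⇒ 23p = 4 ⇒ p = 4/23, and the value is (17)·(4/23) − 6 = -70/23.
For the column player: with q = P(b1), equating Top's and Bottom's payoffs gives 19q − 8 = −4q − 2 ⇒ q = 6/23.

-70/23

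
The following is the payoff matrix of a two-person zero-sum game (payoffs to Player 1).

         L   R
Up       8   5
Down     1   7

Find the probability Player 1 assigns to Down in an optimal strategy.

Row minima: Up → 5, Down → 1; maximin = 5.
Column maxima: L → 8, R → 7; minimax = 7.
5 ≠ 7, so there is no saddle point; optimal play is mixed.
Let Player 1 play Up with probability p. Expected payoff against L: 8p + 1(1−p) = 7p + 1; against R: 5p + 7(1−p) = −2p + 7.
Setting these equal: 7p + 1 = −2p + 7 ⇒ 9p = 6 ⇒ p = 2/3, and the value is (7)·(2/3) + 1 = 17/3.
For Player 2: with q = P(L), equating Up's and Down's payoffs gives 3q + 5 = −6q + 7 ⇒ q = 2/9.

1/3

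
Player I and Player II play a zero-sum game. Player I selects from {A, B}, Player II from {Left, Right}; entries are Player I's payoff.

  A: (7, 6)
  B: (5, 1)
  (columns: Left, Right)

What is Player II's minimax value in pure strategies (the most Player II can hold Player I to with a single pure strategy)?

Column maxima: Left → 7, Right → 6.
The smallest of these is 6.

6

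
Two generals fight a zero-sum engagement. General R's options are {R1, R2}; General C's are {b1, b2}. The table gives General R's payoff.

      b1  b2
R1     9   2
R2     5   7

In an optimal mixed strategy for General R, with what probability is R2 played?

Row minima: R1 → 2, R2 → 5; maximin = 5.
Column maxima: b1 → 9, b2 → 7; minimax = 7.
5 ≠ 7, so there is no saddle point; optimal play is mixed.
Let General R play R1 with probability p. Expected payoff against b1: 9p + 5(1−p) = 4p + 5; against b2: 2p + 7(1−p) = −5p + 7.
Setting these equal: 4p + 5 = −5p + 7 ⇒ 9p = 2 ⇒ p = 2/9, and the value is (4)·(2/9) + 5 = 53/9.
For General C: with q = P(b1), equating R1's and R2's payoffs gives 7q + 2 = −2q + 7 ⇒ q = 5/9.

7/9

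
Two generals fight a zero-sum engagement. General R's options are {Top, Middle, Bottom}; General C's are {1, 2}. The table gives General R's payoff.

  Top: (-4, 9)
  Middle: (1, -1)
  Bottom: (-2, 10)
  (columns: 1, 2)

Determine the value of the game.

Row minima: Top → -4, Middle → -1, Bottom → -2; maximin = -1.
Column maxima: 1 → 1, 2 → 10; minimax = 1.
-1 ≠ 1, so there is no saddle point; optimal play is mixed.
Top is strictly dominated by Bottom, so General R never plays it.
On the remaining 2×2 (Middle, Bottom vs 1, 2):
Let General R play Middle with probability p. Expected payoff against 1: 1p + (-2)(1−p) = 3p − 2; against 2: (-1)p + 10(1−p) = −11p + 10.
Setting these equal: 3p − 2 = −11p + 10 ⇒ 14p = 12 ⇒ p = 6/7, and the value is (3)·(6/7) − 2 = 4/7.
For General C: with q = P(1), equating Middle's and Bottom's payoffs gives 2q − 1 = −12q + 10 ⇒ q = 11/14.

4/7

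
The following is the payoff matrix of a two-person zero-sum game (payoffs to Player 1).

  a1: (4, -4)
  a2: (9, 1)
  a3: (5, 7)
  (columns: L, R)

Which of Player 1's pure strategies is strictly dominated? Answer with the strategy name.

a1

a2 gives a strictly higher payoff than a1 against every column: 9 > 4, 1 > -4.
So a1 is strictly dominated and Player 1 never plays it.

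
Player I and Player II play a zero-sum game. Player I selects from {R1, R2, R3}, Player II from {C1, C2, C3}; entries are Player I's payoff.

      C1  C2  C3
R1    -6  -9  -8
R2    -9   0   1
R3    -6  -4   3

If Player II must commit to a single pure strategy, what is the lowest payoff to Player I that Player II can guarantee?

-6

Column maxima: C1 → -6, C2 → 0, C3 → 3.
The smallest of these is -6.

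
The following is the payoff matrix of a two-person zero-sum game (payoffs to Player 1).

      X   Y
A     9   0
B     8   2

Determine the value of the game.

Row minima: A → 0, B → 2; maximin = 2.
Column maxima: X → 9, Y → 2; minimax = 2.
Since maximin = minimax = 2, there is a saddle point and the value is 2.

2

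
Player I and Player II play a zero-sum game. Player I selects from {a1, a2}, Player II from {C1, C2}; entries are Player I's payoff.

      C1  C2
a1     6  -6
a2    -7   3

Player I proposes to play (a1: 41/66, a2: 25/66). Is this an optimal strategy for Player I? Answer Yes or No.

No

Against C1 this mix gives (41/66)·6 + (25/66)·(-7) = 71/66.
Against C2 this mix gives (41/66)·(-6) + (25/66)·3 = -57/22.
Player II will play C2, holding Player I to -57/22. Shifting weight toward the row that does better against C2 would raise this floor (the equalizing mix achieves -12/11 against both C2 and C1), so the proposed strategy is not optimal.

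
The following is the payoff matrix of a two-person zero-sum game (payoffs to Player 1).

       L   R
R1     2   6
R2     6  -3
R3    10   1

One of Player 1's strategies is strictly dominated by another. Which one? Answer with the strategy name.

R3 gives a strictly higher payoff than R2 against every column: 10 > 6, 1 > -3.
So R2 is strictly dominated and Player 1 never plays it.

R2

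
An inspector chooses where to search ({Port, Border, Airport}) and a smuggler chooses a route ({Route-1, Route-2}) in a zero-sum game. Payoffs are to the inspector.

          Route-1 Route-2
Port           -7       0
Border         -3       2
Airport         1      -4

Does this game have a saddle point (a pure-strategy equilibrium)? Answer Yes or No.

No

Row minima: Port → -7, Border → -3, Airport → -4; maximin = -3.
Column maxima: Route-1 → 1, Route-2 → 2; minimax = 1.
-3 ≠ 1, so no pure-strategy equilibrium exists.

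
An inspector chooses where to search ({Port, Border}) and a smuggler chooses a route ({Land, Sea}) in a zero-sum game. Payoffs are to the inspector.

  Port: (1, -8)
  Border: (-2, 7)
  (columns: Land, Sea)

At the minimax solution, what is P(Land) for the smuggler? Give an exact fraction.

Row minima: Port → -8, Border → -2; maximin = -2.
Column maxima: Land → 1, Sea → 7; minimax = 1.
-2 ≠ 1, so there is no saddle point; optimal play is mixed.
Let the inspector play Port with probability p. Expected payoff against Land: 1p + (-2)(1−p) = 3p − 2; against Sea: (-8)p + 7(1−p) = −15p + 7.
Setting these equal: 3p − 2 = −15p + 7 ⇒ 18p = 9 ⇒ p = 1/2, and the value is (3)·(1/2) − 2 = -1/2.
For the smuggler: with q = P(Land), equating Port's and Border's payoffs gives 9q − 8 = −9q + 7 ⇒ q = 5/6.

5/6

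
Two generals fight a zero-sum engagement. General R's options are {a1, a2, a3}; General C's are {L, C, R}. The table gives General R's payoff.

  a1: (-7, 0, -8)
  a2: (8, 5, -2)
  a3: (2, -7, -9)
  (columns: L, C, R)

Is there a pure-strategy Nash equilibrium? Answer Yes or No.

Row minima: a1 → -8, a2 → -2, a3 → -9; maximin = -2.
Column maxima: L → 8, C → 5, R → -2; minimax = -2.
maximin = minimax = -2, so a saddle point exists.

Yes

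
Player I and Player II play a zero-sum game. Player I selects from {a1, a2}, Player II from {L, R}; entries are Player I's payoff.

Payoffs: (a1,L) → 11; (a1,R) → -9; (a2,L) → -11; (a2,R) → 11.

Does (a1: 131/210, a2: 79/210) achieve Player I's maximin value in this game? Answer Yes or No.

Against L this mix gives (131/210)·11 + (79/210)·(-11) = 286/105.
Against R this mix gives (131/210)·(-9) + (79/210)·11 = -31/21.
Player II will play R, holding Player I to -31/21. Shifting weight toward the row that does better against R would raise this floor (the equalizing mix achieves 11/21 against both R and L), so the proposed strategy is not optimal.

No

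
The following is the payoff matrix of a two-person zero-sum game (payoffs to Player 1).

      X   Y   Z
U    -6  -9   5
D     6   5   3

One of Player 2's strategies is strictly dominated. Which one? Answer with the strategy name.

X

Y holds Player 1's payoff strictly below X in every row: -9 < -6, 5 < 6.
So X is strictly dominated for Player 2.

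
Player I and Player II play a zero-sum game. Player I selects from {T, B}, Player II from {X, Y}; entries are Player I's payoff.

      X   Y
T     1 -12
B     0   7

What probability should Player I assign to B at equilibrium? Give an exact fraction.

13/20

Row minima: T → -12, B → 0; maximin = 0.
Column maxima: X → 1, Y → 7; minimax = 1.
0 ≠ 1, so there is no saddle point; optimal play is mixed.
Let Player I play T with probability p. Expected payoff against X: 1p + 0(1−p) = p; against Y: (-12)p + 7(1−p) = −19p + 7.
Setting these equal: p = −19p + 7 ⇒ 20p = 7 ⇒ p = 7/20, and the value is (1)·(7/20) = 7/20.
For Player II: with q = P(X), equating T's and B's payoffs gives 13q − 12 = −7q + 7 ⇒ q = 19/20.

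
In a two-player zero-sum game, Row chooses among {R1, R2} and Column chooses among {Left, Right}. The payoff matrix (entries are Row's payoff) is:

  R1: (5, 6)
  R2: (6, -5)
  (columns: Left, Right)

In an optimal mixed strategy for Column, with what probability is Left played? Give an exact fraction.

Row minima: R1 → 5, R2 → -5; maximin = 5.
Column maxima: Left → 6, Right → 6; minimax = 6.
5 ≠ 6, so there is no saddle point; optimal play is mixed.
Let Row play R1 with probability p. Expected payoff against Left: 5p + 6(1−p) = −p + 6; against Right: 6p + (-5)(1−p) = 11p − 5.
Setting these equal: −p + 6 = 11p − 5 ⇒ −12p = -11 ⇒ p = 11/12, and the value is (-1)·(11/12) + 6 = 61/12.
For Column: with q = P(Left), equating R1's and R2's payoffs gives −q + 6 = 11q − 5 ⇒ q = 11/12.

11/12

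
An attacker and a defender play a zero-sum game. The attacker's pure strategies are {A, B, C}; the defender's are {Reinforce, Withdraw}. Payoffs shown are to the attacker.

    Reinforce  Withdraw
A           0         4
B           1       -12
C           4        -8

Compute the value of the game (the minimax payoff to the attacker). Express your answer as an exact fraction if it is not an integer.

1

Row minima: A → 0, B → -12, C → -8; maximin = 0.
Column maxima: Reinforce → 4, Withdraw → 4; minimax = 4.
0 ≠ 4, so there is no saddle point; optimal play is mixed.
B is strictly dominated by C, so the attacker never plays it.
On the remaining 2×2 (A, C vs Reinforce, Withdraw):
Let the attacker play A with probability p. Expected payoff against Reinforce: 0p + 4(1−p) = −4p + 4; against Withdraw: 4p + (-8)(1−p) = 12p − 8.
Setting these equal: −4p + 4 = 12p − 8 ⇒ −16p = -12 ⇒ p = 3/4, and the value is (-4)·(3/4) + 4 = 1.
For the defender: with q = P(Reinforce), equating A's and C's payoffs gives −4q + 4 = 12q − 8 ⇒ q = 3/4.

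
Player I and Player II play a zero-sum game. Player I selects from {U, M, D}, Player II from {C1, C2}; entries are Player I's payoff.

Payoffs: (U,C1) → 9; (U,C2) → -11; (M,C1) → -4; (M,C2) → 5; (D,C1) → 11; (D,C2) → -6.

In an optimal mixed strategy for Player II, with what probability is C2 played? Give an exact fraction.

Row minima: U → -11, M → -4, D → -6; maximin = -4.
Column maxima: C1 → 11, C2 → 5; minimax = 5.
-4 ≠ 5, so there is no saddle point; optimal play is mixed.
U is strictly dominated by D, so Player I never plays it.
On the remaining 2×2 (M, D vs C1, C2):
Let Player I play M with probability p. Expected payoff against C1: (-4)p + 11(1−p) = −15p + 11; against C2: 5p + (-6)(1−p) = 11p − 6.
Setting these equal: −15p + 11 = 11p − 6 ⇒ −26p = -17 ⇒ p = 17/26, and the value is (-15)·(17/26) + 11 = 31/26.
For Player II: with q = P(C1), equating M's and D's payoffs gives −9q + 5 = 17q − 6 ⇒ q = 11/26.

15/26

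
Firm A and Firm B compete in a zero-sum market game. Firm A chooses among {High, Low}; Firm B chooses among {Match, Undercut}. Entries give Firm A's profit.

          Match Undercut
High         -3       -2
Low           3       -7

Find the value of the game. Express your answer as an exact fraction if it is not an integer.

-27/11

Row minima: High → -3, Low → -7; maximin = -3.
Column maxima: Match → 3, Undercut → -2; minimax = -2.
-3 ≠ -2, so there is no saddle point; optimal play is mixed.
Let Firm A play High with probability p. Expected payoff against Match: (-3)p + 3(1−p) = −6p + 3; against Undercut: (-2)p + (-7)(1−p) = 5p − 7.
Setting these equal: −6p + 3 = 5p − 7 ⇒ −11p = -10 ⇒ p = 10/11, and the value is (-6)·(10/11) + 3 = -27/11.
For Firm B: with q = P(Match), equating High's and Low's payoffs gives −q − 2 = 10q − 7 ⇒ q = 5/11.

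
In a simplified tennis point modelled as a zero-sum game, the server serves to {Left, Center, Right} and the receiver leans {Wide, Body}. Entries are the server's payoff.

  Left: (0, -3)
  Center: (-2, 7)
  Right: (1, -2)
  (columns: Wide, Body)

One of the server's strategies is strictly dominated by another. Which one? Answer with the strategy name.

Left

Right gives a strictly higher payoff than Left against every column: 1 > 0, -2 > -3.
So Left is strictly dominated and the server never plays it.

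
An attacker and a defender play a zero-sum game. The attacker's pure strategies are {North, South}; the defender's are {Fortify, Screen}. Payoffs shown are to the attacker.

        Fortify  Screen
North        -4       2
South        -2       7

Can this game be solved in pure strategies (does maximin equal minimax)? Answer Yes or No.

Row minima: North → -4, South → -2; maximin = -2.
Column maxima: Fortify → -2, Screen → 7; minimax = -2.
maximin = minimax = -2, so a saddle point exists.

Yes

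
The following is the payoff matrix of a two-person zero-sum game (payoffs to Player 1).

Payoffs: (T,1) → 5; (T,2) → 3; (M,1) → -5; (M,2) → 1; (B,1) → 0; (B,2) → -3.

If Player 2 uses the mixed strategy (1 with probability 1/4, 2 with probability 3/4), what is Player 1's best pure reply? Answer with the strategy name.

T

Expected payoff of T: (1/4)·5 + (3/4)·3 = 7/2.
Expected payoff of M: (1/4)·(-5) + (3/4)·1 = -1/2.
Expected payoff of B: (1/4)·0 + (3/4)·(-3) = -9/4.
The largest is 7/2, so Player 1's best response is T.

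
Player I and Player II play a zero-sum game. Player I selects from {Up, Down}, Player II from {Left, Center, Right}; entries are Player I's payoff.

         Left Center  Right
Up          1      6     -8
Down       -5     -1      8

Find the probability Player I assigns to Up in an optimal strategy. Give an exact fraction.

13/22

Row minima: Up → -8, Down → -5; maximin = -5.
Column maxima: Left → 1, Center → 6, Right → 8; minimax = 1.
-5 ≠ 1, so there is no saddle point; optimal play is mixed.
Center is strictly dominated by Left (it gives Player I strictly more in every row), so Player II never plays it.
On the remaining 2×2 (Up, Down vs Left, Right):
Let Player I play Up with probability p. Expected payoff against Left: 1p + (-5)(1−p) = 6p − 5; against Right: (-8)p + 8(1−p) = −16p + 8.
Setting these equal: 6p − 5 = −16p + 8 ⇒ 22p = 13 ⇒ p = 13/22, and the value is (6)·(13/22) − 5 = -16/11.
For Player II: with q = P(Left), equating Up's and Down's payoffs gives 9q − 8 = −13q + 8 ⇒ q = 8/11.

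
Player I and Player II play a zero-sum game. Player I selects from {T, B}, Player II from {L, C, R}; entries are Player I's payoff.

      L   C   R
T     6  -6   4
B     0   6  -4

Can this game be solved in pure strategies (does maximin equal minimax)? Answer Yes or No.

Row minima: T → -6, B → -4; maximin = -4.
Column maxima: L → 6, C → 6, R → 4; minimax = 4.
-4 ≠ 4, so no pure-strategy equilibrium exists.

No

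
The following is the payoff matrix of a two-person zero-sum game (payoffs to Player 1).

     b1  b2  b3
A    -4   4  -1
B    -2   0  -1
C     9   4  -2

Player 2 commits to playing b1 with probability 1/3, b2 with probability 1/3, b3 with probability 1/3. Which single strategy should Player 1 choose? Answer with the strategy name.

C

Expected payoff of A: (1/3)·(-4) + (1/3)·4 + (1/3)·(-1) = -1/3.
Expected payoff of B: (1/3)·(-2) + (1/3)·0 + (1/3)·(-1) = -1.
Expected payoff of C: (1/3)·9 + (1/3)·4 + (1/3)·(-2) = 11/3.
The largest is 11/3, so Player 1's best response is C.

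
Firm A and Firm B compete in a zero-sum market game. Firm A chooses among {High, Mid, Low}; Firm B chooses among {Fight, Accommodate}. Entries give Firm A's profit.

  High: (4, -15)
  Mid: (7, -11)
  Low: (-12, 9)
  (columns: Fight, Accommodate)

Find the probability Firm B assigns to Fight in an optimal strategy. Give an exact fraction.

20/39

Row minima: High → -15, Mid → -11, Low → -12; maximin = -11.
Column maxima: Fight → 7, Accommodate → 9; minimax = 7.
-11 ≠ 7, so there is no saddle point; optimal play is mixed.
High is strictly dominated by Mid, so Firm A never plays it.
On the remaining 2×2 (Mid, Low vs Fight, Accommodate):
Let Firm A play Mid with probability p. Expected payoff against Fight: 7p + (-12)(1−p) = 19p − 12; against Accommodate: (-11)p + 9(1−p) = −20p + 9.
Setting these equal: 19p − 12 = −20p + 9 ⇒ 39p = 21 ⇒ p = 7/13, and the value is (19)·(7/13) − 12 = -23/13.
For Firm B: with q = P(Fight), equating Mid's and Low's payoffs gives 18q − 11 = −21q + 9 ⇒ q = 20/39.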